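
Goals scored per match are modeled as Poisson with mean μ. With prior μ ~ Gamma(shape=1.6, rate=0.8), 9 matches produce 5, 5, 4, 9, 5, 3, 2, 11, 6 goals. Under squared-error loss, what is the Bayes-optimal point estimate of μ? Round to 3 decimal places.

Σ counts = 50. Posterior: Gamma(shape = 1.6+50 = 51.6, rate = 0.8+9 = 9.8).
Mode = (α−1)/β = 50.6/9.8 = 5.163.
Mean = α/β = 51.6/9.8 = 5.265.
Squared-error loss ⇒ the optimal estimator is the posterior mean.

5.265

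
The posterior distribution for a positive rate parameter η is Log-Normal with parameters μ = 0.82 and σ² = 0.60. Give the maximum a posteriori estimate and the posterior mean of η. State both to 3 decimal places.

Mode = exp(μ − σ²) = exp(0.22) = 1.246.
Mean = exp(μ + σ²/2) = exp(1.120) = 3.065.

MAP = 1.246; posterior mean = 3.065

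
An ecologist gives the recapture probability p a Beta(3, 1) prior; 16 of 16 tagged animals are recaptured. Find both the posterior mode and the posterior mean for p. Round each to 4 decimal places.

Posterior: Beta(3+16, 1+0) = Beta(19, 1).
Since β = 1 ≤ 1 and α > 1, the Beta density is monotone increasing on [0,1]; the mode is at 1.
Mean = 19/(19+1) = 0.9500.
Left-skewed posterior ⇒ mean < mode.

posterior mode = 1.0000, posterior mean = 0.9500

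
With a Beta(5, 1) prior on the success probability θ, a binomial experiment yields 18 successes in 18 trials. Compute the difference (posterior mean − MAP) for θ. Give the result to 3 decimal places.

-0.042

Posterior: Beta(5+18, 1+0) = Beta(23, 1).
Since β = 1 ≤ 1 and α > 1, the Beta density is monotone increasing on [0,1]; the mode is at 1.
Mean = 23/(23+1) = 0.958.
Difference = 0.958 − 1.000 = -0.042.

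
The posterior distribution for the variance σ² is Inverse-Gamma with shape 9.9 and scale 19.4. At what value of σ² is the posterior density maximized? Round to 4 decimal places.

1.7798

Mode = β/(α+1) = 19.4/10.9 = 1.7798.
Mean = β/(α−1) = 19.4/8.9 = 2.1798.
This is the posterior mode — the MAP estimate.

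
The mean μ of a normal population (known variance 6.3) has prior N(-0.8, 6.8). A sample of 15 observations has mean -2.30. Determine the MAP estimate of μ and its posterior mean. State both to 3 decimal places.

Posterior for μ is Normal. Precision-weighted mean: (1/6.8·-0.8 + 15/6.3·-2.30) / (1/6.8 + 15/6.3) = -2.213.
A Normal posterior is symmetric, so mode = mean.

MAP: -2.213. Posterior mean: -2.213.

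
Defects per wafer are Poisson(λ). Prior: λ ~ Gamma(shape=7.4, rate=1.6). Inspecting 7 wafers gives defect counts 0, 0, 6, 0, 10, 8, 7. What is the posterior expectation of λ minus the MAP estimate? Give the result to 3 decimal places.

Σ counts = 31. Posterior: Gamma(shape = 7.4+31 = 38.4, rate = 1.6+7 = 8.6).
Mode = (α−1)/β = 37.4/8.6 = 4.349.
Mean = α/β = 38.4/8.6 = 4.465.
Difference = 4.465 − 4.349 = 0.116.

0.116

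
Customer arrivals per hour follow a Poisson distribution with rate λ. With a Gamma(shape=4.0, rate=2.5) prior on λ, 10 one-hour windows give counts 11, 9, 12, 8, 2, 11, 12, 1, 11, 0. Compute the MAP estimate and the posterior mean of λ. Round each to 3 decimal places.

MAP estimate = 6.400, posterior mean = 6.480

Σ counts = 77. Posterior: Gamma(shape = 4.0+77 = 81.0, rate = 2.5+10 = 12.5).
Mode = (α−1)/β = 80.0/12.5 = 6.400.
Mean = α/β = 81.0/12.5 = 6.480.
The mean is pulled above the mode by the posterior's right skew.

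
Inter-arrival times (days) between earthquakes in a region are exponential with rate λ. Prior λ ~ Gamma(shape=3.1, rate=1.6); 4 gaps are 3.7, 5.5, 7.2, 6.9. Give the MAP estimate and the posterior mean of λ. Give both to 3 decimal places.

MAP: 0.245. Posterior mean: 0.285.

Σ times = 23.3. Posterior: Gamma(shape = 3.1+4 = 7.1, rate = 1.6+23.3 = 24.9).
Mode = (α−1)/β = 6.1/24.9 = 0.245.
Mean = α/β = 7.1/24.9 = 0.285.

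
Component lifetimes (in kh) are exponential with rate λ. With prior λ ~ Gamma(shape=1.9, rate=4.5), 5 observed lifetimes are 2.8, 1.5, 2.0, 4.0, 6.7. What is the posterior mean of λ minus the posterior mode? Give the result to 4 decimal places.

0.0465

Σ times = 17.0. Posterior: Gamma(shape = 1.9+5 = 6.9, rate = 4.5+17.0 = 21.5).
Mode = (α−1)/β = 5.9/21.5 = 0.2744.
Mean = α/β = 6.9/21.5 = 0.3209.
Difference = 0.3209 − 0.2744 = 0.0465.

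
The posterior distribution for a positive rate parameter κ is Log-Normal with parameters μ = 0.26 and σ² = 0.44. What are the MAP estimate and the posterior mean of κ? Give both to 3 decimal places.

MAP = 0.835, posterior mean = 1.616

Mode = exp(μ − σ²) = exp(-0.18) = 0.835.
Mean = exp(μ + σ²/2) = exp(0.480) = 1.616.
Right-skewed posterior ⇒ mode < mean.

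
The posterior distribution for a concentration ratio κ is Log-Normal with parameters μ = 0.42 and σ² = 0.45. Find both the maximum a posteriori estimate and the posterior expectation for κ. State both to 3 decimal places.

Mode = exp(μ − σ²) = exp(-0.03) = 0.970.
Mean = exp(μ + σ²/2) = exp(0.645) = 1.906.
The posterior is right-skewed, so the mean exceeds the mode.

MAP = 0.970; posterior mean = 1.906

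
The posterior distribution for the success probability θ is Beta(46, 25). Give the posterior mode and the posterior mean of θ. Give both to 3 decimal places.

MAP = 0.652; posterior mean = 0.648

Mode = (46−1)/(46+25−2) = 45/69 = 0.652.
Mean = 46/(46+25) = 46/71 = 0.648.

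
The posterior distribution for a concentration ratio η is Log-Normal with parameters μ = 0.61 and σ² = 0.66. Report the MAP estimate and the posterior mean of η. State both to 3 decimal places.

MAP = 0.951, posterior mean = 2.560

Mode = exp(μ − σ²) = exp(-0.05) = 0.951.
Mean = exp(μ + σ²/2) = exp(0.940) = 2.560.
The mean is pulled above the mode by the posterior's right skew.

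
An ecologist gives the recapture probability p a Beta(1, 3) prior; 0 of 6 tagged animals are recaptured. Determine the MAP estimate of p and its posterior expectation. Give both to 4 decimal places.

Posterior: Beta(1+0, 3+6) = Beta(1, 9).
Since α = 1 ≤ 1 and β > 1, the Beta density is monotone decreasing on [0,1]; the mode is at 0.
Mean = 1/(1+9) = 0.1000.

MAP = 0.0000, posterior mean = 0.1000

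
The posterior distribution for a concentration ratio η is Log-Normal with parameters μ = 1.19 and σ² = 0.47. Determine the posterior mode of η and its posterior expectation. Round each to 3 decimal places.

Mode = exp(μ − σ²) = exp(0.72) = 2.054.
Mean = exp(μ + σ²/2) = exp(1.425) = 4.158.
Mean > mode: the posterior has a right tail.

MAP = 2.054; posterior mean = 4.158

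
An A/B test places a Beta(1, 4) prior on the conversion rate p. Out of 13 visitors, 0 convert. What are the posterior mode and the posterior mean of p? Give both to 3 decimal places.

MAP = 0.000, posterior mean = 0.056

Posterior: Beta(1+0, 4+13) = Beta(1, 17).
Since α = 1 ≤ 1 and β > 1, the Beta density is monotone decreasing on [0,1]; the mode is at 0.
Mean = 1/(1+17) = 0.056.
The posterior is right-skewed, so the mean exceeds the mode.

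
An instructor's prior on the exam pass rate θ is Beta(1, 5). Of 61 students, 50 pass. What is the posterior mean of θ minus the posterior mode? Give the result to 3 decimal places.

Posterior: Beta(1+50, 5+11) = Beta(51, 16).
Mode = (51−1)/(51+16−2) = 50/65 = 0.769.
Mean = 51/(51+16) = 51/67 = 0.761.
Difference = 0.761 − 0.769 = -0.008.

-0.008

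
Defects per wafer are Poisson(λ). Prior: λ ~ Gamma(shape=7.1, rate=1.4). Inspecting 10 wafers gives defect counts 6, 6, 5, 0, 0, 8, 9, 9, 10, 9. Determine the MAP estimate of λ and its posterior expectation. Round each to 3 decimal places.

Σ counts = 62. Posterior: Gamma(shape = 7.1+62 = 69.1, rate = 1.4+10 = 11.4).
Mode = (α−1)/β = 68.1/11.4 = 5.974.
Mean = α/β = 69.1/11.4 = 6.061.
The posterior is right-skewed, so the mean exceeds the mode.

λ_MAP = 5.974, E[λ|data] = 6.061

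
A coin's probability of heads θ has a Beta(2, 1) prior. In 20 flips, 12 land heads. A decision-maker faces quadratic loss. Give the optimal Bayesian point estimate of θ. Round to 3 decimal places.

0.609

Posterior: Beta(2+12, 1+8) = Beta(14, 9).
Mode = (14−1)/(14+9−2) = 13/21 = 0.619.
Mean = 14/(14+9) = 14/23 = 0.609.
Quadratic loss ⇒ the optimal estimator is the posterior mean.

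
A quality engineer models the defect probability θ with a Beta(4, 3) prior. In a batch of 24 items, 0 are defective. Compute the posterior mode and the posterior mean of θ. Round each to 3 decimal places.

Posterior: Beta(4+0, 3+24) = Beta(4, 27).
Mode = (4−1)/(4+27−2) = 3/29 = 0.103.
Mean = 4/(4+27) = 4/31 = 0.129.

MAP: 0.103. Posterior mean: 0.129.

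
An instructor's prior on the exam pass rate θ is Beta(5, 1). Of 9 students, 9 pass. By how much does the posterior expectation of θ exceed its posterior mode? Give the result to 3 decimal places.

Posterior: Beta(5+9, 1+0) = Beta(14, 1).
Since β = 1 ≤ 1 and α > 1, the Beta density is monotone increasing on [0,1]; the mode is at 1.
Mean = 14/(14+1) = 0.933.
Difference = 0.933 − 1.000 = -0.067.

-0.067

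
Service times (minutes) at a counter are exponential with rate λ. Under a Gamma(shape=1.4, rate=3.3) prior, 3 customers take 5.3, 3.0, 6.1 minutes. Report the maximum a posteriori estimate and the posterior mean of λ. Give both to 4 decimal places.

λ_MAP = 0.1921, E[λ|data] = 0.2486

Σ times = 14.4. Posterior: Gamma(shape = 1.4+3 = 4.4, rate = 3.3+14.4 = 17.7).
Mode = (α−1)/β = 3.4/17.7 = 0.1921.
Mean = α/β = 4.4/17.7 = 0.2486.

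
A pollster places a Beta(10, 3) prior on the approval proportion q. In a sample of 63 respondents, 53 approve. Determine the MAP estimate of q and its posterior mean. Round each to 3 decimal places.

MAP = 0.838, posterior mean = 0.829

Posterior: Beta(10+53, 3+10) = Beta(63, 13).
Mode = (63−1)/(63+13−2) = 62/74 = 0.838.
Mean = 63/(63+13) = 63/76 = 0.829.
The posterior is left-skewed, so the mode exceeds the mean.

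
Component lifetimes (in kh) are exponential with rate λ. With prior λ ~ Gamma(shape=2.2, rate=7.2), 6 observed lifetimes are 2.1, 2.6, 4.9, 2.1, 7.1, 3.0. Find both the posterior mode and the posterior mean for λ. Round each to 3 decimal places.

Σ times = 21.8. Posterior: Gamma(shape = 2.2+6 = 8.2, rate = 7.2+21.8 = 29.0).
Mode = (α−1)/β = 7.2/29.0 = 0.248.
Mean = α/β = 8.2/29.0 = 0.283.
The mean is pulled above the mode by the posterior's right skew.

MAP: 0.248. Posterior mean: 0.283.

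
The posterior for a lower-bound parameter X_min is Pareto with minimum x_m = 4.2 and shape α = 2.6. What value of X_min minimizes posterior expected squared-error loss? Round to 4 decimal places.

6.8250

The Pareto density is strictly decreasing on [x_m, ∞), so the mode is x_m = 4.2000.
Mean = α·x_m/(α−1) = 2.6·4.2/1.6 = 6.8250.
Squared-error loss ⇒ the optimal estimator is the posterior mean.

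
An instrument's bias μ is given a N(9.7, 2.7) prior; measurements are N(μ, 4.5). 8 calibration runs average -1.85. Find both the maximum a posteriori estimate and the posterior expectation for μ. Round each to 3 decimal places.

μ_MAP = 0.141, E[μ|data] = 0.141

Posterior for μ is Normal. Precision-weighted mean: (1/2.7·9.7 + 8/4.5·-1.85) / (1/2.7 + 8/4.5) = 0.141.
A Normal posterior is symmetric, so mode = mean.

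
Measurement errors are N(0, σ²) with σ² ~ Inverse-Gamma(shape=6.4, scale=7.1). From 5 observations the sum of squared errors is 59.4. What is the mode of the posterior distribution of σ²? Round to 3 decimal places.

3.717

Posterior: Inverse-Gamma(shape = 6.4+5/2 = 8.9, scale = 7.1+59.4/2 = 36.8).
Mode = β/(α+1) = 36.8/9.9 = 3.717.
Mean = β/(α−1) = 36.8/7.9 = 4.658.
This is the posterior mode — the MAP estimate.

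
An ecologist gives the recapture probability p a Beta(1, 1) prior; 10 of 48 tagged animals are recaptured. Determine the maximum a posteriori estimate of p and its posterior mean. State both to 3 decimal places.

p_MAP = 0.208, E[p|data] = 0.220

Posterior: Beta(1+10, 1+38) = Beta(11, 39).
Mode = (11−1)/(11+39−2) = 10/48 = 0.208.
Mean = 11/(11+39) = 11/50 = 0.220.
Right-skewed posterior ⇒ mode < mean.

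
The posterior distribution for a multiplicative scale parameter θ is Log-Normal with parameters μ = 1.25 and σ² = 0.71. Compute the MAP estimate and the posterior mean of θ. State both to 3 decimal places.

θ_MAP = 1.716, E[θ|data] = 4.978

Mode = exp(μ − σ²) = exp(0.54) = 1.716.
Mean = exp(μ + σ²/2) = exp(1.605) = 4.978.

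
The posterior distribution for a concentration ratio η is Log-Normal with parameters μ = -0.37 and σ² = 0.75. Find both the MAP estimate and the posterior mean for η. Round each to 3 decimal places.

Mode = exp(μ − σ²) = exp(-1.12) = 0.326.
Mean = exp(μ + σ²/2) = exp(0.005) = 1.005.

η_MAP = 0.326, E[η|data] = 1.005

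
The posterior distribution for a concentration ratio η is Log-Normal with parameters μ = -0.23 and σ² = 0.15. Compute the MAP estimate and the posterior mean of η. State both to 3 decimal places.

Mode = exp(μ − σ²) = exp(-0.38) = 0.684.
Mean = exp(μ + σ²/2) = exp(-0.155) = 0.856.
The posterior is right-skewed, so the mean exceeds the mode.

η_MAP = 0.684, E[η|data] = 0.856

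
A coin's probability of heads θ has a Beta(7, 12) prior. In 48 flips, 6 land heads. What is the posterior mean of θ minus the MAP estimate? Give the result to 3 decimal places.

0.009

Posterior: Beta(7+6, 12+42) = Beta(13, 54).
Mode = (13−1)/(13+54−2) = 12/65 = 0.185.
Mean = 13/(13+54) = 13/67 = 0.194.
Difference = 0.194 − 0.185 = 0.009.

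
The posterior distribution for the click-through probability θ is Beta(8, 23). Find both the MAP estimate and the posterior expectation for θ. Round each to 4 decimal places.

Mode = (8−1)/(8+23−2) = 7/29 = 0.2414.
Mean = 8/(8+23) = 8/31 = 0.2581.
The mean is pulled above the mode by the posterior's right skew.

MAP = 0.2414, posterior mean = 0.2581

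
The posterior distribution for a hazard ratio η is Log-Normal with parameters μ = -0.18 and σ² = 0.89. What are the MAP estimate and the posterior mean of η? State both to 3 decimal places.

Mode = exp(μ − σ²) = exp(-1.07) = 0.343.
Mean = exp(μ + σ²/2) = exp(0.265) = 1.303.

MAP = 0.343; posterior mean = 1.303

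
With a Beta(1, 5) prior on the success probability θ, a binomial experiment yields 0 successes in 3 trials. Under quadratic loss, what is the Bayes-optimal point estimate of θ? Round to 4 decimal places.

0.1111

Posterior: Beta(1+0, 5+3) = Beta(1, 8).
Since α = 1 ≤ 1 and β > 1, the Beta density is monotone decreasing on [0,1]; the mode is at 0.
Mean = 1/(1+8) = 0.1111.
Quadratic loss ⇒ the optimal estimator is the posterior mean.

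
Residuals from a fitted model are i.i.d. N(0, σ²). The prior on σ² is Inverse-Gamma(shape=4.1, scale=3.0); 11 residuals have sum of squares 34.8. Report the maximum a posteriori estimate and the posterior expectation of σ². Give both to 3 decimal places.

Posterior: Inverse-Gamma(shape = 4.1+11/2 = 9.6, scale = 3.0+34.8/2 = 20.4).
Mode = β/(α+1) = 20.4/10.6 = 1.925.
Mean = β/(α−1) = 20.4/8.6 = 2.372.

MAP: 1.925. Posterior mean: 2.372.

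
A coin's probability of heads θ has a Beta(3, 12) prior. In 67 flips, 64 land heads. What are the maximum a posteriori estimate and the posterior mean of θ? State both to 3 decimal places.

θ_MAP = 0.825, E[θ|data] = 0.817

Posterior: Beta(3+64, 12+3) = Beta(67, 15).
Mode = (67−1)/(67+15−2) = 66/80 = 0.825.
Mean = 67/(67+15) = 67/82 = 0.817.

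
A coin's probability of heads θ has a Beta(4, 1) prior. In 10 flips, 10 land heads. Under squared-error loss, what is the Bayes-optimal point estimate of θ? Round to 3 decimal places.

Posterior: Beta(4+10, 1+0) = Beta(14, 1).
Since β = 1 ≤ 1 and α > 1, the Beta density is monotone increasing on [0,1]; the mode is at 1.
Mean = 14/(14+1) = 0.933.
Squared-error loss ⇒ the optimal estimator is the posterior mean.

0.933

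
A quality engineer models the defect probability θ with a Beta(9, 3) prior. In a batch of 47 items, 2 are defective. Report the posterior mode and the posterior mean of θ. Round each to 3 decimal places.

Posterior: Beta(9+2, 3+45) = Beta(11, 48).
Mode = (11−1)/(11+48−2) = 10/57 = 0.175.
Mean = 11/(11+48) = 11/59 = 0.186.

θ_MAP = 0.175, E[θ|data] = 0.186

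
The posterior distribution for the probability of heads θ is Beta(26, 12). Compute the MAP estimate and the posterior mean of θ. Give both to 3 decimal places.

MAP = 0.694, posterior mean = 0.684

Mode = (26−1)/(26+12−2) = 25/36 = 0.694.
Mean = 26/(26+12) = 26/38 = 0.684.
Mode > mean: the posterior has a left tail.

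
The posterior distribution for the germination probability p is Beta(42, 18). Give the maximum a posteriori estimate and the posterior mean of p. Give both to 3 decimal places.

Mode = (42−1)/(42+18−2) = 41/58 = 0.707.
Mean = 42/(42+18) = 42/60 = 0.700.

MAP = 0.707; posterior mean = 0.700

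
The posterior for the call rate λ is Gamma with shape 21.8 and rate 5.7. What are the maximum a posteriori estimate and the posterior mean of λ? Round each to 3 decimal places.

Mode = (α−1)/β = 20.8/5.7 = 3.649.
Mean = α/β = 21.8/5.7 = 3.825.

maximum a posteriori estimate = 3.649, posterior mean = 3.825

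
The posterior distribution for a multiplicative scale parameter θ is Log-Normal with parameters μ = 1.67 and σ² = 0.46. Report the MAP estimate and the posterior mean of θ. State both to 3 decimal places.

Mode = exp(μ − σ²) = exp(1.21) = 3.353.
Mean = exp(μ + σ²/2) = exp(1.900) = 6.686.

MAP = 3.353, posterior mean = 6.686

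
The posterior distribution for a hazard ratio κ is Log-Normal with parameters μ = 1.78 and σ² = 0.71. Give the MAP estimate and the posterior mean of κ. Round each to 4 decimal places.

Mode = exp(μ − σ²) = exp(1.07) = 2.9154.
Mean = exp(μ + σ²/2) = exp(2.135) = 8.4570.

MAP estimate = 2.9154, posterior mean = 8.4570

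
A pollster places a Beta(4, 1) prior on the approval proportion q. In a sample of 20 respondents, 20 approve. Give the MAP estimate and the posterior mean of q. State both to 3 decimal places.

MAP: 1.000. Posterior mean: 0.960.

Posterior: Beta(4+20, 1+0) = Beta(24, 1).
Since β = 1 ≤ 1 and α > 1, the Beta density is monotone increasing on [0,1]; the mode is at 1.
Mean = 24/(24+1) = 0.960.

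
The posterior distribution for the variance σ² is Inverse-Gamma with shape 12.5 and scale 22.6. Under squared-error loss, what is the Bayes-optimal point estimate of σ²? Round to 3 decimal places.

Mode = β/(α+1) = 22.6/13.5 = 1.674.
Mean = β/(α−1) = 22.6/11.5 = 1.965.
Squared-error loss ⇒ the optimal estimator is the posterior mean.

1.965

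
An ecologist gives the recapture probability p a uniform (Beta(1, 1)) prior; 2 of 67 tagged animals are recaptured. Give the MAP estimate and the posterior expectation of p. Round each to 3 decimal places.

Posterior: Beta(1+2, 1+65) = Beta(3, 66).
Mode = (3−1)/(3+66−2) = 2/67 = 0.030.
With a flat prior the MAP equals the MLE, 2/67.
Mean = 3/(3+66) = 3/69 = 0.043.

MAP estimate = 0.030, posterior expectation = 0.043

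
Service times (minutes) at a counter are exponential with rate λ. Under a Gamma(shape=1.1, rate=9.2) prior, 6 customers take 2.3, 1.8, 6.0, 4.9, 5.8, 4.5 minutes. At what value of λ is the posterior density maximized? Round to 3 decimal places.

0.177

Σ times = 25.3. Posterior: Gamma(shape = 1.1+6 = 7.1, rate = 9.2+25.3 = 34.5).
Mode = (α−1)/β = 6.1/34.5 = 0.177.
Mean = α/β = 7.1/34.5 = 0.206.
This is the posterior mode — the MAP estimate.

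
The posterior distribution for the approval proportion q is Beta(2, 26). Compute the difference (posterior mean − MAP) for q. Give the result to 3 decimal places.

Mode = (2−1)/(2+26−2) = 1/26 = 0.038.
Mean = 2/(2+26) = 2/28 = 0.071.
Difference = 0.071 − 0.038 = 0.033.

0.033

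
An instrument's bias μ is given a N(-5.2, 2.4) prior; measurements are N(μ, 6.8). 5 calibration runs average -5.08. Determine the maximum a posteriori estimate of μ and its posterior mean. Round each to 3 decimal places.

MAP = -5.123, posterior mean = -5.123

Posterior for μ is Normal. Precision-weighted mean: (1/2.4·-5.2 + 5/6.8·-5.08) / (1/2.4 + 5/6.8) = -5.123.
A Normal posterior is symmetric, so mode = mean.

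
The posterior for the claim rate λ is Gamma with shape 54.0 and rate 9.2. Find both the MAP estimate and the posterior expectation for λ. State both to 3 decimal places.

λ_MAP = 5.761, E[λ|data] = 5.870

Mode = (α−1)/β = 53.0/9.2 = 5.761.
Mean = α/β = 54.0/9.2 = 5.870.
The mean is pulled above the mode by the posterior's right skew.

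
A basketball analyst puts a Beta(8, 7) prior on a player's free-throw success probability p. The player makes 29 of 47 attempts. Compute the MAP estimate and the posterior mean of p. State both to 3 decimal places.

MAP = 0.600, posterior mean = 0.597

Posterior: Beta(8+29, 7+18) = Beta(37, 25).
Mode = (37−1)/(37+25−2) = 36/60 = 0.600.
Mean = 37/(37+25) = 37/62 = 0.597.
The mean is pulled below the mode by the posterior's left skew.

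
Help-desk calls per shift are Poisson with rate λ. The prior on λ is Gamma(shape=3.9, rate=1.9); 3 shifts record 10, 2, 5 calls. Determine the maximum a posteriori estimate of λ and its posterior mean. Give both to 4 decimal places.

MAP: 4.0612. Posterior mean: 4.2653.

Σ counts = 17. Posterior: Gamma(shape = 3.9+17 = 20.9, rate = 1.9+3 = 4.9).
Mode = (α−1)/β = 19.9/4.9 = 4.0612.
Mean = α/β = 20.9/4.9 = 4.2653.
The posterior is right-skewed, so the mean exceeds the mode.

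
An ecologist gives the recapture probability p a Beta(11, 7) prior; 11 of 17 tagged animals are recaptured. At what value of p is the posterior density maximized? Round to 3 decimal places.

0.636

Posterior: Beta(11+11, 7+6) = Beta(22, 13).
Mode = (22−1)/(22+13−2) = 21/33 = 0.636.
Mean = 22/(22+13) = 22/35 = 0.629.
This is the posterior mode — the MAP estimate.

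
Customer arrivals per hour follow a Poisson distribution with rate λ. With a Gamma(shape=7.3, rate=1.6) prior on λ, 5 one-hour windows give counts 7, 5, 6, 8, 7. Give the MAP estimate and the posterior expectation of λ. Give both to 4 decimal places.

Σ counts = 33. Posterior: Gamma(shape = 7.3+33 = 40.3, rate = 1.6+5 = 6.6).
Mode = (α−1)/β = 39.3/6.6 = 5.9545.
Mean = α/β = 40.3/6.6 = 6.1061.

MAP: 5.9545. Posterior mean: 6.1061.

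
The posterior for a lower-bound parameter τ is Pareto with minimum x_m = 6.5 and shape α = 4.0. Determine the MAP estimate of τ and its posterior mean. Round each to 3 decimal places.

MAP: 6.500. Posterior mean: 8.667.

The Pareto density is strictly decreasing on [x_m, ∞), so the mode is x_m = 6.500.
Mean = α·x_m/(α−1) = 4.0·6.5/3.0 = 8.667.
The posterior is right-skewed, so the mean exceeds the mode.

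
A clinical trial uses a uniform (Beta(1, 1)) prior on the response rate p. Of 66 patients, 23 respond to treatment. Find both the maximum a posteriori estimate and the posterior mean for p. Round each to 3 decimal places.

Posterior: Beta(1+23, 1+43) = Beta(24, 44).
Mode = (24−1)/(24+44−2) = 23/66 = 0.348.
With a flat prior the MAP equals the MLE, 23/66.
Mean = 24/(24+44) = 24/68 = 0.353.
Right-skewed posterior ⇒ mode < mean.

MAP = 0.348; posterior mean = 0.353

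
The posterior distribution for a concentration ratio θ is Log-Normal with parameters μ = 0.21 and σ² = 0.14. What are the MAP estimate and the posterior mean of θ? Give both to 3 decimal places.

θ_MAP = 1.073, E[θ|data] = 1.323

Mode = exp(μ − σ²) = exp(0.07) = 1.073.
Mean = exp(μ + σ²/2) = exp(0.280) = 1.323.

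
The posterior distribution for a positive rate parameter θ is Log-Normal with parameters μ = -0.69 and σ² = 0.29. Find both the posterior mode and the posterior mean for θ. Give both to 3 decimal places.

MAP = 0.375; posterior mean = 0.580

Mode = exp(μ − σ²) = exp(-0.98) = 0.375.
Mean = exp(μ + σ²/2) = exp(-0.545) = 0.580.
The posterior is right-skewed, so the mean exceeds the mode.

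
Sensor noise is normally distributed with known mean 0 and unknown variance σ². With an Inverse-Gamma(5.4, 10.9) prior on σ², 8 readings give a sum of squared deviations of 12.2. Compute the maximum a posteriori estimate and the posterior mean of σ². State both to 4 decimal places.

Posterior: Inverse-Gamma(shape = 5.4+8/2 = 9.4, scale = 10.9+12.2/2 = 17.0).
Mode = β/(α+1) = 17.0/10.4 = 1.6346.
Mean = β/(α−1) = 17.0/8.4 = 2.0238.

MAP: 1.6346. Posterior mean: 2.0238.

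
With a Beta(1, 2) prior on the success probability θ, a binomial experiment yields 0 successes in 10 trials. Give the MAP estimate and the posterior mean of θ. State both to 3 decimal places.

θ_MAP = 0.000, E[θ|data] = 0.077

Posterior: Beta(1+0, 2+10) = Beta(1, 12).
Since α = 1 ≤ 1 and β > 1, the Beta density is monotone decreasing on [0,1]; the mode is at 0.
Mean = 1/(1+12) = 0.077.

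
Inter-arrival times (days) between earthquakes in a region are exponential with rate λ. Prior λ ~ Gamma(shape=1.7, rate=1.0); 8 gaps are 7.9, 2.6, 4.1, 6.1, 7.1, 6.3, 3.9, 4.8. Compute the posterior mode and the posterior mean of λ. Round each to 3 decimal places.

Σ times = 42.8. Posterior: Gamma(shape = 1.7+8 = 9.7, rate = 1.0+42.8 = 43.8).
Mode = (α−1)/β = 8.7/43.8 = 0.199.
Mean = α/β = 9.7/43.8 = 0.221.

λ_MAP = 0.199, E[λ|data] = 0.221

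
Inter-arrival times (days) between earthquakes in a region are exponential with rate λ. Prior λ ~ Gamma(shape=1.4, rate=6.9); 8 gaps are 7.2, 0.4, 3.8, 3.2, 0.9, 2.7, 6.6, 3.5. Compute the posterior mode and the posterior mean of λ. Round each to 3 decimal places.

posterior mode = 0.239, posterior mean = 0.267

Σ times = 28.3. Posterior: Gamma(shape = 1.4+8 = 9.4, rate = 6.9+28.3 = 35.2).
Mode = (α−1)/β = 8.4/35.2 = 0.239.
Mean = α/β = 9.4/35.2 = 0.267.
Mean > mode: the posterior has a right tail.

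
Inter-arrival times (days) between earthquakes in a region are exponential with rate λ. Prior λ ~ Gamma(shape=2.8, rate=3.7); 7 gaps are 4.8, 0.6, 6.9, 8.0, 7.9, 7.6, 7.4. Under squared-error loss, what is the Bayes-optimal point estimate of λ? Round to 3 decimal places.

0.209

Σ times = 43.2. Posterior: Gamma(shape = 2.8+7 = 9.8, rate = 3.7+43.2 = 46.9).
Mode = (α−1)/β = 8.8/46.9 = 0.188.
Mean = α/β = 9.8/46.9 = 0.209.
Squared-error loss ⇒ the optimal estimator is the posterior mean.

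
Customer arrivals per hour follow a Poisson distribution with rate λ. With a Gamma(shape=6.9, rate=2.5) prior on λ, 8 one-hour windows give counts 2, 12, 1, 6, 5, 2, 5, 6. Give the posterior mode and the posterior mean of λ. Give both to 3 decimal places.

λ_MAP = 4.276, E[λ|data] = 4.371

Σ counts = 39. Posterior: Gamma(shape = 6.9+39 = 45.9, rate = 2.5+8 = 10.5).
Mode = (α−1)/β = 44.9/10.5 = 4.276.
Mean = α/β = 45.9/10.5 = 4.371.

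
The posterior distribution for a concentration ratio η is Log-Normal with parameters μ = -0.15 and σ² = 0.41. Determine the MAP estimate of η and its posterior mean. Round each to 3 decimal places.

MAP estimate = 0.571, posterior mean = 1.057

Mode = exp(μ − σ²) = exp(-0.56) = 0.571.
Mean = exp(μ + σ²/2) = exp(0.055) = 1.057.
Right-skewed posterior ⇒ mode < mean.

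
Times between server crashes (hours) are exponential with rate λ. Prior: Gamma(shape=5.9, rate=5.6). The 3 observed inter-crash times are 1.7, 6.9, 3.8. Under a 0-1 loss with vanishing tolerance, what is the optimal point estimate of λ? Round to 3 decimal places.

0.439

Σ times = 12.4. Posterior: Gamma(shape = 5.9+3 = 8.9, rate = 5.6+12.4 = 18.0).
Mode = (α−1)/β = 7.9/18.0 = 0.439.
Mean = α/β = 8.9/18.0 = 0.494.
This is the posterior mode — the MAP estimate.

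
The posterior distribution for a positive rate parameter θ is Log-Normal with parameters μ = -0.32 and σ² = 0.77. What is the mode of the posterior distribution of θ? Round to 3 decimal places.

0.336

Mode = exp(μ − σ²) = exp(-1.09) = 0.336.
Mean = exp(μ + σ²/2) = exp(0.065) = 1.067.
This is the posterior mode — the MAP estimate.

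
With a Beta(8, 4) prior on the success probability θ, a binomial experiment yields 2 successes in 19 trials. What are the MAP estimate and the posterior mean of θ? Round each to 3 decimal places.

Posterior: Beta(8+2, 4+17) = Beta(10, 21).
Mode = (10−1)/(10+21−2) = 9/29 = 0.310.
Mean = 10/(10+21) = 10/31 = 0.323.
The posterior is right-skewed, so the mean exceeds the mode.

MAP = 0.310, posterior mean = 0.323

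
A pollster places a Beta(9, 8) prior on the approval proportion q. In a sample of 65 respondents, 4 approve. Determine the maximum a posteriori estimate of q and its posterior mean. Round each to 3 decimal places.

Posterior: Beta(9+4, 8+61) = Beta(13, 69).
Mode = (13−1)/(13+69−2) = 12/80 = 0.150.
Mean = 13/(13+69) = 13/82 = 0.159.

q_MAP = 0.150, E[q|data] = 0.159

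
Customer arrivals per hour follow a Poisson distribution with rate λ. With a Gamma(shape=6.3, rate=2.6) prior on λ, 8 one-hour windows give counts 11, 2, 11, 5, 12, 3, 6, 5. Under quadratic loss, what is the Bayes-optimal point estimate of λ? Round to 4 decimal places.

5.7830

Σ counts = 55. Posterior: Gamma(shape = 6.3+55 = 61.3, rate = 2.6+8 = 10.6).
Mode = (α−1)/β = 60.3/10.6 = 5.6887.
Mean = α/β = 61.3/10.6 = 5.7830.
Quadratic loss ⇒ the optimal estimator is the posterior mean.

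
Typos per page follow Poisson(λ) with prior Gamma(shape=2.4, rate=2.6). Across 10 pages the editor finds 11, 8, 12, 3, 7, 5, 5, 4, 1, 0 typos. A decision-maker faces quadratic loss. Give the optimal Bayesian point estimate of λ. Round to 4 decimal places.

4.6349

Σ counts = 56. Posterior: Gamma(shape = 2.4+56 = 58.4, rate = 2.6+10 = 12.6).
Mode = (α−1)/β = 57.4/12.6 = 4.5556.
Mean = α/β = 58.4/12.6 = 4.6349.
Quadratic loss ⇒ the optimal estimator is the posterior mean.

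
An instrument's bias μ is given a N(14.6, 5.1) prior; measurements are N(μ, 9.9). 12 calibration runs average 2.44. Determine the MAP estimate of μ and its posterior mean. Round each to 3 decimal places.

MAP: 4.133. Posterior mean: 4.133.

Posterior for μ is Normal. Precision-weighted mean: (1/5.1·14.6 + 12/9.9·2.44) / (1/5.1 + 12/9.9) = 4.133.
A Normal posterior is symmetric, so mode = mean.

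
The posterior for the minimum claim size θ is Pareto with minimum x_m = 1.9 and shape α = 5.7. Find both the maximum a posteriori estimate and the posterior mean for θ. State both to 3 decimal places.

MAP = 1.900, posterior mean = 2.304

The Pareto density is strictly decreasing on [x_m, ∞), so the mode is x_m = 1.900.
Mean = α·x_m/(α−1) = 5.7·1.9/4.7 = 2.304.
Right-skewed posterior ⇒ mode < mean.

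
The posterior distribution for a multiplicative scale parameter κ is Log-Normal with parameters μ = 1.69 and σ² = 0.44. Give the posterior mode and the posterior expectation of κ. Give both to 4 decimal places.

Mode = exp(μ − σ²) = exp(1.25) = 3.4903.
Mean = exp(μ + σ²/2) = exp(1.910) = 6.7531.
The mean is pulled above the mode by the posterior's right skew.

MAP: 3.4903. Posterior mean: 6.7531.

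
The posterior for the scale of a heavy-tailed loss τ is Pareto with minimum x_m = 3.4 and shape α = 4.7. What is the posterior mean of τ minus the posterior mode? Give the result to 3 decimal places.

0.919

The Pareto density is strictly decreasing on [x_m, ∞), so the mode is x_m = 3.400.
Mean = α·x_m/(α−1) = 4.7·3.4/3.7 = 4.319.
Difference = 4.319 − 3.400 = 0.919.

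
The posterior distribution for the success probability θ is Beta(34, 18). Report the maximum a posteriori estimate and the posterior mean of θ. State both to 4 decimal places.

MAP: 0.6600. Posterior mean: 0.6538.

Mode = (34−1)/(34+18−2) = 33/50 = 0.6600.
Mean = 34/(34+18) = 34/52 = 0.6538.
Mode > mean: the posterior has a left tail.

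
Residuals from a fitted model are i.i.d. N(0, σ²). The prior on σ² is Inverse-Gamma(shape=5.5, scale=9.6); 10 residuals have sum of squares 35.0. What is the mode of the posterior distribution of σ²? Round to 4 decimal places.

Posterior: Inverse-Gamma(shape = 5.5+10/2 = 10.5, scale = 9.6+35.0/2 = 27.1).
Mode = β/(α+1) = 27.1/11.5 = 2.3565.
Mean = β/(α−1) = 27.1/9.5 = 2.8526.
This is the posterior mode — the MAP estimate.

2.3565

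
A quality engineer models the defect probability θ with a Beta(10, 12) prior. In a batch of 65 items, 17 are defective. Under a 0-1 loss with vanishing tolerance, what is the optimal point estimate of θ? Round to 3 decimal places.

Posterior: Beta(10+17, 12+48) = Beta(27, 60).
Mode = (27−1)/(27+60−2) = 26/85 = 0.306.
Mean = 27/(27+60) = 27/87 = 0.310.
This is the posterior mode — the MAP estimate.

0.306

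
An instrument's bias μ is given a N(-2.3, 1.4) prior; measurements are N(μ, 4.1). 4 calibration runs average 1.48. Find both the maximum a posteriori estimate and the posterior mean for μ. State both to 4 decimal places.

μ_MAP = -0.1177, E[μ|data] = -0.1177

Posterior for μ is Normal. Precision-weighted mean: (1/1.4·-2.3 + 4/4.1·1.48) / (1/1.4 + 4/4.1) = -0.1177.
A Normal posterior is symmetric, so mode = mean.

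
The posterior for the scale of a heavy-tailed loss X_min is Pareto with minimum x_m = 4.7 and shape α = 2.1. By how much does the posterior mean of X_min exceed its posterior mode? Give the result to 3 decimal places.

4.273

The Pareto density is strictly decreasing on [x_m, ∞), so the mode is x_m = 4.700.
Mean = α·x_m/(α−1) = 2.1·4.7/1.1 = 8.973.
Difference = 8.973 − 4.700 = 4.273.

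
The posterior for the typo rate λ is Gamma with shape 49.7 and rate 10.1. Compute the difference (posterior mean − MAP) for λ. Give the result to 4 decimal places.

Mode = (α−1)/β = 48.7/10.1 = 4.8218.
Mean = α/β = 49.7/10.1 = 4.9208.
Difference = 4.9208 − 4.8218 = 0.0990.
The posterior is right-skewed, so the mean exceeds the mode.

0.0990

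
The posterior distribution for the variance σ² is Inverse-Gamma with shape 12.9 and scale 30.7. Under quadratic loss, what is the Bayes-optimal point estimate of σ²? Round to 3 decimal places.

2.580

Mode = β/(α+1) = 30.7/13.9 = 2.209.
Mean = β/(α−1) = 30.7/11.9 = 2.580.
Quadratic loss ⇒ the optimal estimator is the posterior mean.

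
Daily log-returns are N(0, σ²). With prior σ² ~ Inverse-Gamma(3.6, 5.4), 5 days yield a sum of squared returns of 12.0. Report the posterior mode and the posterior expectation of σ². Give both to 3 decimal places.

Posterior: Inverse-Gamma(shape = 3.6+5/2 = 6.1, scale = 5.4+12.0/2 = 11.4).
Mode = β/(α+1) = 11.4/7.1 = 1.606.
Mean = β/(α−1) = 11.4/5.1 = 2.235.
Mean > mode: the posterior has a right tail.

posterior mode = 1.606, posterior expectation = 2.235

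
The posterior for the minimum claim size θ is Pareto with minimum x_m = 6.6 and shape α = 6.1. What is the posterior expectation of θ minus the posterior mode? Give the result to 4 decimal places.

1.2941

The Pareto density is strictly decreasing on [x_m, ∞), so the mode is x_m = 6.6000.
Mean = α·x_m/(α−1) = 6.1·6.6/5.1 = 7.8941.
Difference = 7.8941 − 6.6000 = 1.2941.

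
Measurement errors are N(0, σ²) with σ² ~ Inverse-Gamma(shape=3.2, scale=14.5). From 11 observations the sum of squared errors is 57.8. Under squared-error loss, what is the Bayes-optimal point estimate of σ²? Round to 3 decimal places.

5.636

Posterior: Inverse-Gamma(shape = 3.2+11/2 = 8.7, scale = 14.5+57.8/2 = 43.4).
Mode = β/(α+1) = 43.4/9.7 = 4.474.
Mean = β/(α−1) = 43.4/7.7 = 5.636.
Squared-error loss ⇒ the optimal estimator is the posterior mean.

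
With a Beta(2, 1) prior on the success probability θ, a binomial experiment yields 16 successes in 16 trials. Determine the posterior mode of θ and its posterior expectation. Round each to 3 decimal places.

MAP = 1.000; posterior mean = 0.947

Posterior: Beta(2+16, 1+0) = Beta(18, 1).
Since β = 1 ≤ 1 and α > 1, the Beta density is monotone increasing on [0,1]; the mode is at 1.
Mean = 18/(18+1) = 0.947.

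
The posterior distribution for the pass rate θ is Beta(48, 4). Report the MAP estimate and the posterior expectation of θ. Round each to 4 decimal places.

Mode = (48−1)/(48+4−2) = 47/50 = 0.9400.
Mean = 48/(48+4) = 48/52 = 0.9231.

MAP estimate = 0.9400, posterior expectation = 0.9231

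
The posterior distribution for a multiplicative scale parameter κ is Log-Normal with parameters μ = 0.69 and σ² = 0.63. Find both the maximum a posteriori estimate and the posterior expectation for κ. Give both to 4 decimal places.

κ_MAP = 1.0618, E[κ|data] = 2.7319

Mode = exp(μ − σ²) = exp(0.06) = 1.0618.
Mean = exp(μ + σ²/2) = exp(1.005) = 2.7319.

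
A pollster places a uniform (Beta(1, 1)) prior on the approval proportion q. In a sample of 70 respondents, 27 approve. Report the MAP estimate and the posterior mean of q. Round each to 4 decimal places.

MAP = 0.3857, posterior mean = 0.3889

Posterior: Beta(1+27, 1+43) = Beta(28, 44).
Mode = (28−1)/(28+44−2) = 27/70 = 0.3857.
With a flat prior the MAP equals the MLE, 27/70.
Mean = 28/(28+44) = 28/72 = 0.3889.
The mean is pulled above the mode by the posterior's right skew.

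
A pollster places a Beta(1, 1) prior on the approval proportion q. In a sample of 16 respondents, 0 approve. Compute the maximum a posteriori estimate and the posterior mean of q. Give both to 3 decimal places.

MAP: 0.000. Posterior mean: 0.056.

Posterior: Beta(1+0, 1+16) = Beta(1, 17).
Since α = 1 ≤ 1 and β > 1, the Beta density is monotone decreasing on [0,1]; the mode is at 0.
Mean = 1/(1+17) = 0.056.
Mean > mode: the posterior has a right tail.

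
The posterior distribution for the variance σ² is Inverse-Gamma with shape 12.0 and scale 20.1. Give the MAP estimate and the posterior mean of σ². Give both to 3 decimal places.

MAP: 1.546. Posterior mean: 1.827.

Mode = β/(α+1) = 20.1/13.0 = 1.546.
Mean = β/(α−1) = 20.1/11.0 = 1.827.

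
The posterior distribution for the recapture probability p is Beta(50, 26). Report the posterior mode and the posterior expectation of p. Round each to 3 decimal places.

posterior mode = 0.662, posterior expectation = 0.658

Mode = (50−1)/(50+26−2) = 49/74 = 0.662.
Mean = 50/(50+26) = 50/76 = 0.658.
Left-skewed posterior ⇒ mean < mode.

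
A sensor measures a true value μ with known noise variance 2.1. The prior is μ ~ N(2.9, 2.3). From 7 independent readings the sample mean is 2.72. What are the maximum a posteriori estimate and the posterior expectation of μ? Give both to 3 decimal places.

Posterior for μ is Normal. Precision-weighted mean: (1/2.3·2.9 + 7/2.1·2.72) / (1/2.3 + 7/2.1) = 2.741.
A Normal posterior is symmetric, so mode = mean.

MAP: 2.741. Posterior mean: 2.741.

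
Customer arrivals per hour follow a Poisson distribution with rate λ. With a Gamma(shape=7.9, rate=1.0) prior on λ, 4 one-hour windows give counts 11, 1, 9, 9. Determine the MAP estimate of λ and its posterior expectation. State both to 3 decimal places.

Σ counts = 30. Posterior: Gamma(shape = 7.9+30 = 37.9, rate = 1.0+4 = 5.0).
Mode = (α−1)/β = 36.9/5.0 = 7.380.
Mean = α/β = 37.9/5.0 = 7.580.
The posterior is right-skewed, so the mean exceeds the mode.

MAP = 7.380; posterior mean = 7.580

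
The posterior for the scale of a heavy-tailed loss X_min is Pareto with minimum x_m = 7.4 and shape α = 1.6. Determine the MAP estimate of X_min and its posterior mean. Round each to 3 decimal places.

The Pareto density is strictly decreasing on [x_m, ∞), so the mode is x_m = 7.400.
Mean = α·x_m/(α−1) = 1.6·7.4/0.6 = 19.733.

MAP estimate = 7.400, posterior mean = 19.733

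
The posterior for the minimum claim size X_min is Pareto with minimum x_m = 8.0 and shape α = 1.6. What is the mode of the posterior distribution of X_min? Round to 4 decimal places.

The Pareto density is strictly decreasing on [x_m, ∞), so the mode is x_m = 8.0000.
Mean = α·x_m/(α−1) = 1.6·8.0/0.6 = 21.3333.
This is the posterior mode — the MAP estimate.

8.0000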